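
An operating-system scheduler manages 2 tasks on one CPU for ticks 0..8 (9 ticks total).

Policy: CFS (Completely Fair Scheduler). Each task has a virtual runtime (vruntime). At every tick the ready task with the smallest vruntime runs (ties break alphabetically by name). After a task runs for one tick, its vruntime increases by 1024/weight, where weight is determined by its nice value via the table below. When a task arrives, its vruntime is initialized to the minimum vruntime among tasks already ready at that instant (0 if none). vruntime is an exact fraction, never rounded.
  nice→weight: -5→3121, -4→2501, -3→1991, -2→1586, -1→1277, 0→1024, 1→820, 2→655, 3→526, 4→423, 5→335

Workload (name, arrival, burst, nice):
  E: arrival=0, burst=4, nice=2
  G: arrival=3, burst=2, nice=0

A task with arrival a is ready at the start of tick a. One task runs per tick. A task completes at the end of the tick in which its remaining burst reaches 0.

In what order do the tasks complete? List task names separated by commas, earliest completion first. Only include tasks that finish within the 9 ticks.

completion order = E, G

t=0: vr[E=0] → run E
t=1: vr[E=1024/655] → run E
t=2: vr[E=2048/655] → run E
t=3: vr[E=3072/655 G=3072/655] → run E
t=4: vr[G=3072/655] → run G
t=5: vr[G=3727/655] → run G
t=6: (idle)
t=7: (idle)
t=8: (idle)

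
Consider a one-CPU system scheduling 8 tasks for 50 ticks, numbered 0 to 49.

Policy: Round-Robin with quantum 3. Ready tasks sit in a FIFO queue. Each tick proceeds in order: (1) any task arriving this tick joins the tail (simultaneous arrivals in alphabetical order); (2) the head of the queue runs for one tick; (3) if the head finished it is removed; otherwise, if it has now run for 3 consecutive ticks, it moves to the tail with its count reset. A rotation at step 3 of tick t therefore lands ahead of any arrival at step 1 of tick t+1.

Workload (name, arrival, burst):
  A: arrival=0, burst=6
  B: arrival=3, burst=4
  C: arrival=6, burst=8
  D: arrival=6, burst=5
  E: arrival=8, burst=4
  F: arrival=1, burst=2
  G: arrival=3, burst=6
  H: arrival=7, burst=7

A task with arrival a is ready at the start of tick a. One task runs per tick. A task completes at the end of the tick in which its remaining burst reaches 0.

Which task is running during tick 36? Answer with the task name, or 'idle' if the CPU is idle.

running at tick 36 = H

t=0: queue=[A] q_used=0 → run A
t=1: queue=[A,F] q_used=1 → run A
t=2: queue=[A,F] q_used=2 → run A
t=3: queue=[F,A,B,G] q_used=0 → run F
t=4: queue=[F,A,B,G] q_used=1 → run F
t=5: queue=[A,B,G] q_used=0 → run A
t=6: queue=[A,B,G,C,D] q_used=1 → run A
t=7: queue=[A,B,G,C,D,H] q_used=2 → run A
t=8: queue=[B,G,C,D,H,E] q_used=0 → run B
t=9: queue=[B,G,C,D,H,E] q_used=1 → run B
t=10: queue=[B,G,C,D,H,E] q_used=2 → run B
t=11: queue=[G,C,D,H,E,B] q_used=0 → run G
t=12: queue=[G,C,D,H,E,B] q_used=1 → run G
t=13: queue=[G,C,D,H,E,B] q_used=2 → run G
t=14: queue=[C,D,H,E,B,G] q_used=0 → run C
t=15: queue=[C,D,H,E,B,G] q_used=1 → run C
t=16: queue=[C,D,H,E,B,G] q_used=2 → run C
t=17: queue=[D,H,E,B,G,C] q_used=0 → run D
t=18: queue=[D,H,E,B,G,C] q_used=1 → run D
t=19: queue=[D,H,E,B,G,C] q_used=2 → run D
t=20: queue=[H,E,B,G,C,D] q_used=0 → run H
t=21: queue=[H,E,B,G,C,D] q_used=1 → run H
t=22: queue=[H,E,B,G,C,D] q_used=2 → run H
t=23: queue=[E,B,G,C,D,H] q_used=0 → run E
t=24: queue=[E,B,G,C,D,H] q_used=1 → run E
t=25: queue=[E,B,G,C,D,H] q_used=2 → run E
t=26: queue=[B,G,C,D,H,E] q_used=0 → run B
t=27: queue=[G,C,D,H,E] q_used=0 → run G
t=28: queue=[G,C,D,H,E] q_used=1 → run G
t=29: queue=[G,C,D,H,E] q_used=2 → run G
t=30: queue=[C,D,H,E] q_used=0 → run C
t=31: queue=[C,D,H,E] q_used=1 → run C
t=32: queue=[C,D,H,E] q_used=2 → run C
t=33: queue=[D,H,E,C] q_used=0 → run D
t=34: queue=[D,H,E,C] q_used=1 → run D
t=35: queue=[H,E,C] q_used=0 → run H
t=36: queue=[H,E,C] q_used=1 → run H
t=37: queue=[H,E,C] q_used=2 → run H
t=38: queue=[E,C,H] q_used=0 → run E
t=39: queue=[C,H] q_used=0 → run C
t=40: queue=[C,H] q_used=1 → run C
t=41: queue=[H] q_used=0 → run H
t=42: (idle)
t=43: (idle)
t=44: (idle)
t=45: (idle)
t=46: (idle)
t=47: (idle)
t=48: (idle)
t=49: (idle)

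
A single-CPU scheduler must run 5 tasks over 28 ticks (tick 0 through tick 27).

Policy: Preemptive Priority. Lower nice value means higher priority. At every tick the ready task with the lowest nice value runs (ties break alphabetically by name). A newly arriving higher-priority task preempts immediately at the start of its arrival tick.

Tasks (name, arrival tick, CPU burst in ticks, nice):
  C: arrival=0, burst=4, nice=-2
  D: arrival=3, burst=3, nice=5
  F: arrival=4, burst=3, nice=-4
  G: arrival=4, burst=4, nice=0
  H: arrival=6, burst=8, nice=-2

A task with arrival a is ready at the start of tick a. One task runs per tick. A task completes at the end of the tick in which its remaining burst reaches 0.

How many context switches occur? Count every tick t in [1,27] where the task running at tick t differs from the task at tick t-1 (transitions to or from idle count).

context switches = 5

t=0: ready={C} → run C
t=1: ready={C} → run C
t=2: ready={C} → run C
t=3: ready={C,D} → run C
t=4: ready={D,F,G} → run F
t=5: ready={D,F,G} → run F
t=6: ready={D,F,G,H} → run F
t=7: ready={D,G,H} → run H
t=8: ready={D,G,H} → run H
t=9: ready={D,G,H} → run H
t=10: ready={D,G,H} → run H
t=11: ready={D,G,H} → run H
t=12: ready={D,G,H} → run H
t=13: ready={D,G,H} → run H
t=14: ready={D,G,H} → run H
t=15: ready={D,G} → run G
t=16: ready={D,G} → run G
t=17: ready={D,G} → run G
t=18: ready={D,G} → run G
t=19: ready={D} → run D
t=20: ready={D} → run D
t=21: ready={D} → run D
t=22: (idle)
t=23: (idle)
t=24: (idle)
t=25: (idle)
t=26: (idle)
t=27: (idle)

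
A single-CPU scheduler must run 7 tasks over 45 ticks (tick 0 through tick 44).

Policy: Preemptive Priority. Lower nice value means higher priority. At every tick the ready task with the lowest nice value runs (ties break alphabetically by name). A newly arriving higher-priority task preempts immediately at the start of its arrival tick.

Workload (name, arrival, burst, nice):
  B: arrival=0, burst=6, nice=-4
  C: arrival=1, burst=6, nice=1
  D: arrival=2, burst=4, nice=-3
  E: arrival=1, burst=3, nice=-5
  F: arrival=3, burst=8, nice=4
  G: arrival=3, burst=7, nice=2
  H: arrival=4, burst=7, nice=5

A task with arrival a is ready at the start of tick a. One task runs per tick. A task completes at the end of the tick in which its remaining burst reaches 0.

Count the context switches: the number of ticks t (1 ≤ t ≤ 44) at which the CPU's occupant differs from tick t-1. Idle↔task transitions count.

t=0: ready={B} → run B
t=1: ready={B,C,E} → run E
t=2: ready={B,C,D,E} → run E
t=3: ready={B,C,D,E,F,G} → run E
t=4: ready={B,C,D,F,G,H} → run B
t=5: ready={B,C,D,F,G,H} → run B
t=6: ready={B,C,D,F,G,H} → run B
t=7: ready={B,C,D,F,G,H} → run B
t=8: ready={B,C,D,F,G,H} → run B
t=9: ready={C,D,F,G,H} → run D
t=10: ready={C,D,F,G,H} → run D
t=11: ready={C,D,F,G,H} → run D
t=12: ready={C,D,F,G,H} → run D
t=13: ready={C,F,G,H} → run C
t=14: ready={C,F,G,H} → run C
t=15: ready={C,F,G,H} → run C
t=16: ready={C,F,G,H} → run C
t=17: ready={C,F,G,H} → run C
t=18: ready={C,F,G,H} → run C
t=19: ready={F,G,H} → run G
t=20: ready={F,G,H} → run G
t=21: ready={F,G,H} → run G
t=22: ready={F,G,H} → run G
t=23: ready={F,G,H} → run G
t=24: ready={F,G,H} → run G
t=25: ready={F,G,H} → run G
t=26: ready={F,H} → run F
t=27: ready={F,H} → run F
t=28: ready={F,H} → run F
t=29: ready={F,H} → run F
t=30: ready={F,H} → run F
t=31: ready={F,H} → run F
t=32: ready={F,H} → run F
t=33: ready={F,H} → run F
t=34: ready={H} → run H
t=35: ready={H} → run H
t=36: ready={H} → run H
t=37: ready={H} → run H
t=38: ready={H} → run H
t=39: ready={H} → run H
t=40: ready={H} → run H
t=41: (idle)
t=42: (idle)
t=43: (idle)
t=44: (idle)

context switches = 8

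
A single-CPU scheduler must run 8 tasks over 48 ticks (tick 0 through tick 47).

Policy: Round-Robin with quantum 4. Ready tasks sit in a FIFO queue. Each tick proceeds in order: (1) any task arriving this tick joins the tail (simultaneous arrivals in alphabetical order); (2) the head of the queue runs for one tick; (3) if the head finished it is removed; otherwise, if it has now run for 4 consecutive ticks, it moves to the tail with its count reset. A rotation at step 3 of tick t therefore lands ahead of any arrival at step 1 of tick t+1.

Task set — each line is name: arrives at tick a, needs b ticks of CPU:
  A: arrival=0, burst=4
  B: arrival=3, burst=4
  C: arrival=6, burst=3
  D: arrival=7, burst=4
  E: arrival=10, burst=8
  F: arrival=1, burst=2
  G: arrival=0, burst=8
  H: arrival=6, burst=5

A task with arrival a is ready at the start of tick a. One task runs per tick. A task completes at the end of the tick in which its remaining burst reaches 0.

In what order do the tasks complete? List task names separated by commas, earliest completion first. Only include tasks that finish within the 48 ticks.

t=0: queue=[A,G] q_used=0 → run A
t=1: queue=[A,G,F] q_used=1 → run A
t=2: queue=[A,G,F] q_used=2 → run A
t=3: queue=[A,G,F,B] q_used=3 → run A
t=4: queue=[G,F,B] q_used=0 → run G
t=5: queue=[G,F,B] q_used=1 → run G
t=6: queue=[G,F,B,C,H] q_used=2 → run G
t=7: queue=[G,F,B,C,H,D] q_used=3 → run G
t=8: queue=[F,B,C,H,D,G] q_used=0 → run F
t=9: queue=[F,B,C,H,D,G] q_used=1 → run F
t=10: queue=[B,C,H,D,G,E] q_used=0 → run B
t=11: queue=[B,C,H,D,G,E] q_used=1 → run B
t=12: queue=[B,C,H,D,G,E] q_used=2 → run B
t=13: queue=[B,C,H,D,G,E] q_used=3 → run B
t=14: queue=[C,H,D,G,E] q_used=0 → run C
t=15: queue=[C,H,D,G,E] q_used=1 → run C
t=16: queue=[C,H,D,G,E] q_used=2 → run C
t=17: queue=[H,D,G,E] q_used=0 → run H
t=18: queue=[H,D,G,E] q_used=1 → run H
t=19: queue=[H,D,G,E] q_used=2 → run H
t=20: queue=[H,D,G,E] q_used=3 → run H
t=21: queue=[D,G,E,H] q_used=0 → run D
t=22: queue=[D,G,E,H] q_used=1 → run D
t=23: queue=[D,G,E,H] q_used=2 → run D
t=24: queue=[D,G,E,H] q_used=3 → run D
t=25: queue=[G,E,H] q_used=0 → run G
t=26: queue=[G,E,H] q_used=1 → run G
t=27: queue=[G,E,H] q_used=2 → run G
t=28: queue=[G,E,H] q_used=3 → run G
t=29: queue=[E,H] q_used=0 → run E
t=30: queue=[E,H] q_used=1 → run E
t=31: queue=[E,H] q_used=2 → run E
t=32: queue=[E,H] q_used=3 → run E
t=33: queue=[H,E] q_used=0 → run H
t=34: queue=[E] q_used=0 → run E
t=35: queue=[E] q_used=1 → run E
t=36: queue=[E] q_used=2 → run E
t=37: queue=[E] q_used=3 → run E
t=38: (idle)
t=39: (idle)
t=40: (idle)
t=41: (idle)
t=42: (idle)
t=43: (idle)
t=44: (idle)
t=45: (idle)
t=46: (idle)
t=47: (idle)

completion order = A, F, B, C, D, G, H, E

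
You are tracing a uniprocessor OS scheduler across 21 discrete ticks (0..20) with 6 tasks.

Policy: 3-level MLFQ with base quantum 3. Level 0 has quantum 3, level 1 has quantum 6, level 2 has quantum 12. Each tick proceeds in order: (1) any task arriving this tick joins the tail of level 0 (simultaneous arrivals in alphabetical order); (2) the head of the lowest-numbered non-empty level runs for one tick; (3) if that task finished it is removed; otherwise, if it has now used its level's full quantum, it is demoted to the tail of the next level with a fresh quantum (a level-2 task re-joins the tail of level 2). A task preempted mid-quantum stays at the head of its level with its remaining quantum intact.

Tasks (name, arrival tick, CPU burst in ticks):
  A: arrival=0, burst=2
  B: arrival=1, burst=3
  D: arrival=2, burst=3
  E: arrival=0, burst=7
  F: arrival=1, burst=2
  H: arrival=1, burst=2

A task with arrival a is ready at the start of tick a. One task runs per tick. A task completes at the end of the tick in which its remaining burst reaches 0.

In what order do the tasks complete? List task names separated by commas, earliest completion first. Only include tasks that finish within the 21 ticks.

completion order = A, B, F, H, D, E

t=0: L0/L1/L2 = AE/-/- → run A
t=1: L0/L1/L2 = AEBFH/-/- → run A
t=2: L0/L1/L2 = EBFHD/-/- → run E
t=3: L0/L1/L2 = EBFHD/-/- → run E
t=4: L0/L1/L2 = EBFHD/-/- → run E
t=5: L0/L1/L2 = BFHD/E/- → run B
t=6: L0/L1/L2 = BFHD/E/- → run B
t=7: L0/L1/L2 = BFHD/E/- → run B
t=8: L0/L1/L2 = FHD/E/- → run F
t=9: L0/L1/L2 = FHD/E/- → run F
t=10: L0/L1/L2 = HD/E/- → run H
t=11: L0/L1/L2 = HD/E/- → run H
t=12: L0/L1/L2 = D/E/- → run D
t=13: L0/L1/L2 = D/E/- → run D
t=14: L0/L1/L2 = D/E/- → run D
t=15: L0/L1/L2 = -/E/- → run E
t=16: L0/L1/L2 = -/E/- → run E
t=17: L0/L1/L2 = -/E/- → run E
t=18: L0/L1/L2 = -/E/- → run E
t=19: (idle)
t=20: (idle)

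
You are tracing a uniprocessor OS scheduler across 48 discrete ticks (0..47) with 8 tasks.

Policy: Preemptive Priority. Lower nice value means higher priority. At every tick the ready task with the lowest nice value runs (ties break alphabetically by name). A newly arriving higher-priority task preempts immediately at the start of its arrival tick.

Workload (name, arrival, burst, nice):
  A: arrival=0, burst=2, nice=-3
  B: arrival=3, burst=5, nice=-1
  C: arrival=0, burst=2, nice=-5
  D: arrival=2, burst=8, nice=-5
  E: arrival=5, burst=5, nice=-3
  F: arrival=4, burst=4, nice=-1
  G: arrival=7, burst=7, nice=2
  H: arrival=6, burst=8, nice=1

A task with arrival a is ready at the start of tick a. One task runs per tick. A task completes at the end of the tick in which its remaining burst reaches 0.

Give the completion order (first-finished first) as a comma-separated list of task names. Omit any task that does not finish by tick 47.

completion order = C, D, A, E, B, F, H, G

t=0: ready={A,C} → run C
t=1: ready={A,C} → run C
t=2: ready={A,D} → run D
t=3: ready={A,B,D} → run D
t=4: ready={A,B,D,F} → run D
t=5: ready={A,B,D,E,F} → run D
t=6: ready={A,B,D,E,F,H} → run D
t=7: ready={A,B,D,E,F,G,H} → run D
t=8: ready={A,B,D,E,F,G,H} → run D
t=9: ready={A,B,D,E,F,G,H} → run D
t=10: ready={A,B,E,F,G,H} → run A
t=11: ready={A,B,E,F,G,H} → run A
t=12: ready={B,E,F,G,H} → run E
t=13: ready={B,E,F,G,H} → run E
t=14: ready={B,E,F,G,H} → run E
t=15: ready={B,E,F,G,H} → run E
t=16: ready={B,E,F,G,H} → run E
t=17: ready={B,F,G,H} → run B
t=18: ready={B,F,G,H} → run B
t=19: ready={B,F,G,H} → run B
t=20: ready={B,F,G,H} → run B
t=21: ready={B,F,G,H} → run B
t=22: ready={F,G,H} → run F
t=23: ready={F,G,H} → run F
t=24: ready={F,G,H} → run F
t=25: ready={F,G,H} → run F
t=26: ready={G,H} → run H
t=27: ready={G,H} → run H
t=28: ready={G,H} → run H
t=29: ready={G,H} → run H
t=30: ready={G,H} → run H
t=31: ready={G,H} → run H
t=32: ready={G,H} → run H
t=33: ready={G,H} → run H
t=34: ready={G} → run G
t=35: ready={G} → run G
t=36: ready={G} → run G
t=37: ready={G} → run G
t=38: ready={G} → run G
t=39: ready={G} → run G
t=40: ready={G} → run G
t=41: (idle)
t=42: (idle)
t=43: (idle)
t=44: (idle)
t=45: (idle)
t=46: (idle)
t=47: (idle)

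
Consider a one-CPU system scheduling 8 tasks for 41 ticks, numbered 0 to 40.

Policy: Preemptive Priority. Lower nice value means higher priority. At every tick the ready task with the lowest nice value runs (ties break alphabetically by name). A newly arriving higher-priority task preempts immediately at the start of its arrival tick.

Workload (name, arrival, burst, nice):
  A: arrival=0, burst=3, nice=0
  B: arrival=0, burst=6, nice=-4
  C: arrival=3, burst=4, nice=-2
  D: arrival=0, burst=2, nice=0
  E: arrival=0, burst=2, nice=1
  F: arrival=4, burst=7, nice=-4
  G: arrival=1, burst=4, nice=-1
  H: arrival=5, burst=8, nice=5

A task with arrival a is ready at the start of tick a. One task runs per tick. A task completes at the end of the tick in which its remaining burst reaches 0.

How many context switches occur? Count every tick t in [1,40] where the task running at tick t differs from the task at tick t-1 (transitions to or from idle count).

t=0: ready={A,B,D,E} → run B
t=1: ready={A,B,D,E,G} → run B
t=2: ready={A,B,D,E,G} → run B
t=3: ready={A,B,C,D,E,G} → run B
t=4: ready={A,B,C,D,E,F,G} → run B
t=5: ready={A,B,C,D,E,F,G,H} → run B
t=6: ready={A,C,D,E,F,G,H} → run F
t=7: ready={A,C,D,E,F,G,H} → run F
t=8: ready={A,C,D,E,F,G,H} → run F
t=9: ready={A,C,D,E,F,G,H} → run F
t=10: ready={A,C,D,E,F,G,H} → run F
t=11: ready={A,C,D,E,F,G,H} → run F
t=12: ready={A,C,D,E,F,G,H} → run F
t=13: ready={A,C,D,E,G,H} → run C
t=14: ready={A,C,D,E,G,H} → run C
t=15: ready={A,C,D,E,G,H} → run C
t=16: ready={A,C,D,E,G,H} → run C
t=17: ready={A,D,E,G,H} → run G
t=18: ready={A,D,E,G,H} → run G
t=19: ready={A,D,E,G,H} → run G
t=20: ready={A,D,E,G,H} → run G
t=21: ready={A,D,E,H} → run A
t=22: ready={A,D,E,H} → run A
t=23: ready={A,D,E,H} → run A
t=24: ready={D,E,H} → run D
t=25: ready={D,E,H} → run D
t=26: ready={E,H} → run E
t=27: ready={E,H} → run E
t=28: ready={H} → run H
t=29: ready={H} → run H
t=30: ready={H} → run H
t=31: ready={H} → run H
t=32: ready={H} → run H
t=33: ready={H} → run H
t=34: ready={H} → run H
t=35: ready={H} → run H
t=36: (idle)
t=37: (idle)
t=38: (idle)
t=39: (idle)
t=40: (idle)

context switches = 8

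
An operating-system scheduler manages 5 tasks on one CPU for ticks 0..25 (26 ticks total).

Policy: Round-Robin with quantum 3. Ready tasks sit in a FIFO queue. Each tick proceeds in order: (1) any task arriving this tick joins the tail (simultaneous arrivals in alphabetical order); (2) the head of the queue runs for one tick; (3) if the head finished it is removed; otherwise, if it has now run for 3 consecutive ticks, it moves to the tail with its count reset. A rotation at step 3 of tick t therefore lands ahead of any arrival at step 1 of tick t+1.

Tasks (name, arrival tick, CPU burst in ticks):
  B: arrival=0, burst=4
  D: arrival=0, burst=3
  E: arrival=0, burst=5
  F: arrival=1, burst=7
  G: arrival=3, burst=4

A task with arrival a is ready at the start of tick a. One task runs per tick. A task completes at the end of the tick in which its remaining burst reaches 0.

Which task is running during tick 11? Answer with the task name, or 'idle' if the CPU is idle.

t=0: queue=[B,D,E] q_used=0 → run B
t=1: queue=[B,D,E,F] q_used=1 → run B
t=2: queue=[B,D,E,F] q_used=2 → run B
t=3: queue=[D,E,F,B,G] q_used=0 → run D
t=4: queue=[D,E,F,B,G] q_used=1 → run D
t=5: queue=[D,E,F,B,G] q_used=2 → run D
t=6: queue=[E,F,B,G] q_used=0 → run E
t=7: queue=[E,F,B,G] q_used=1 → run E
t=8: queue=[E,F,B,G] q_used=2 → run E
t=9: queue=[F,B,G,E] q_used=0 → run F
t=10: queue=[F,B,G,E] q_used=1 → run F
t=11: queue=[F,B,G,E] q_used=2 → run F
t=12: queue=[B,G,E,F] q_used=0 → run B
t=13: queue=[G,E,F] q_used=0 → run G
t=14: queue=[G,E,F] q_used=1 → run G
t=15: queue=[G,E,F] q_used=2 → run G
t=16: queue=[E,F,G] q_used=0 → run E
t=17: queue=[E,F,G] q_used=1 → run E
t=18: queue=[F,G] q_used=0 → run F
t=19: queue=[F,G] q_used=1 → run F
t=20: queue=[F,G] q_used=2 → run F
t=21: queue=[G,F] q_used=0 → run G
t=22: queue=[F] q_used=0 → run F
t=23: (idle)
t=24: (idle)
t=25: (idle)

running at tick 11 = F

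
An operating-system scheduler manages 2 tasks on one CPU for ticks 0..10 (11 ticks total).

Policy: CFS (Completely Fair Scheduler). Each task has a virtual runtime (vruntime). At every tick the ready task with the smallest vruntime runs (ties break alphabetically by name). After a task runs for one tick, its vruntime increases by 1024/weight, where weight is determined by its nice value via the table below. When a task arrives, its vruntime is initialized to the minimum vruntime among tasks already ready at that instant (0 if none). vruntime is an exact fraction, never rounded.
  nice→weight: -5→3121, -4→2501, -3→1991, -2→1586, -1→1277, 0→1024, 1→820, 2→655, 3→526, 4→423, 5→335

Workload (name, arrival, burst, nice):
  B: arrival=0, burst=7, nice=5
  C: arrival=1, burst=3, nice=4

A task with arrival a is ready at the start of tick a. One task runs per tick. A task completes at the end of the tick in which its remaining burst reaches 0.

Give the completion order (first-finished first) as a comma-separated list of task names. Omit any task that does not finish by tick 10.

completion order = C, B

t=0: vr[B=0] → run B
t=1: vr[B=1024/335 C=1024/335] → run B
t=2: vr[B=2048/335 C=1024/335] → run C
t=3: vr[B=2048/335 C=776192/141705] → run C
t=4: vr[B=2048/335 C=1119232/141705] → run B
t=5: vr[B=3072/335 C=1119232/141705] → run C
t=6: vr[B=3072/335] → run B
t=7: vr[B=4096/335] → run B
t=8: vr[B=1024/67] → run B
t=9: vr[B=6144/335] → run B
t=10: (idle)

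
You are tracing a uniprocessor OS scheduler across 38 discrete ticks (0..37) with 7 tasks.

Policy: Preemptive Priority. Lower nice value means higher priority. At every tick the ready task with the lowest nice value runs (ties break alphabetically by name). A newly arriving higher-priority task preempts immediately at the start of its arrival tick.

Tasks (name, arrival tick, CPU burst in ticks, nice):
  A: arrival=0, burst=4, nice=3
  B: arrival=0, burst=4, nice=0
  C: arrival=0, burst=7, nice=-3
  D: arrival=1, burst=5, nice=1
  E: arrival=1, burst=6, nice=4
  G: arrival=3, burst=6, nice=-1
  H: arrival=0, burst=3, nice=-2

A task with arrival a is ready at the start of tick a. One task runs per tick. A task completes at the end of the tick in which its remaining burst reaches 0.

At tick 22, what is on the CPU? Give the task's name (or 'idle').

t=0: ready={A,B,C,H} → run C
t=1: ready={A,B,C,D,E,H} → run C
t=2: ready={A,B,C,D,E,H} → run C
t=3: ready={A,B,C,D,E,G,H} → run C
t=4: ready={A,B,C,D,E,G,H} → run C
t=5: ready={A,B,C,D,E,G,H} → run C
t=6: ready={A,B,C,D,E,G,H} → run C
t=7: ready={A,B,D,E,G,H} → run H
t=8: ready={A,B,D,E,G,H} → run H
t=9: ready={A,B,D,E,G,H} → run H
t=10: ready={A,B,D,E,G} → run G
t=11: ready={A,B,D,E,G} → run G
t=12: ready={A,B,D,E,G} → run G
t=13: ready={A,B,D,E,G} → run G
t=14: ready={A,B,D,E,G} → run G
t=15: ready={A,B,D,E,G} → run G
t=16: ready={A,B,D,E} → run B
t=17: ready={A,B,D,E} → run B
t=18: ready={A,B,D,E} → run B
t=19: ready={A,B,D,E} → run B
t=20: ready={A,D,E} → run D
t=21: ready={A,D,E} → run D
t=22: ready={A,D,E} → run D
t=23: ready={A,D,E} → run D
t=24: ready={A,D,E} → run D
t=25: ready={A,E} → run A
t=26: ready={A,E} → run A
t=27: ready={A,E} → run A
t=28: ready={A,E} → run A
t=29: ready={E} → run E
t=30: ready={E} → run E
t=31: ready={E} → run E
t=32: ready={E} → run E
t=33: ready={E} → run E
t=34: ready={E} → run E
t=35: (idle)
t=36: (idle)
t=37: (idle)

running at tick 22 = D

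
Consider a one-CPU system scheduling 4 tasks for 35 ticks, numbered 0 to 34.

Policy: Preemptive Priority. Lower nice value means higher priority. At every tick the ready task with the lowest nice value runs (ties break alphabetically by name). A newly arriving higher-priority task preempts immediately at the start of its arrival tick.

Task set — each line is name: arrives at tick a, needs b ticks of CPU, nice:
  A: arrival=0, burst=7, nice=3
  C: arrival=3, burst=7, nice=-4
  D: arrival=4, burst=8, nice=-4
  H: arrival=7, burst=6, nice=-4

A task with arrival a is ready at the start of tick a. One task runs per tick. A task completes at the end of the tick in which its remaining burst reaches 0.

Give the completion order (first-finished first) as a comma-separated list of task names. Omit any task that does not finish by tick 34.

completion order = C, D, H, A

t=0: ready={A} → run A
t=1: ready={A} → run A
t=2: ready={A} → run A
t=3: ready={A,C} → run C
t=4: ready={A,C,D} → run C
t=5: ready={A,C,D} → run C
t=6: ready={A,C,D} → run C
t=7: ready={A,C,D,H} → run C
t=8: ready={A,C,D,H} → run C
t=9: ready={A,C,D,H} → run C
t=10: ready={A,D,H} → run D
t=11: ready={A,D,H} → run D
t=12: ready={A,D,H} → run D
t=13: ready={A,D,H} → run D
t=14: ready={A,D,H} → run D
t=15: ready={A,D,H} → run D
t=16: ready={A,D,H} → run D
t=17: ready={A,D,H} → run D
t=18: ready={A,H} → run H
t=19: ready={A,H} → run H
t=20: ready={A,H} → run H
t=21: ready={A,H} → run H
t=22: ready={A,H} → run H
t=23: ready={A,H} → run H
t=24: ready={A} → run A
t=25: ready={A} → run A
t=26: ready={A} → run A
t=27: ready={A} → run A
t=28: (idle)
t=29: (idle)
t=30: (idle)
t=31: (idle)
t=32: (idle)
t=33: (idle)
t=34: (idle)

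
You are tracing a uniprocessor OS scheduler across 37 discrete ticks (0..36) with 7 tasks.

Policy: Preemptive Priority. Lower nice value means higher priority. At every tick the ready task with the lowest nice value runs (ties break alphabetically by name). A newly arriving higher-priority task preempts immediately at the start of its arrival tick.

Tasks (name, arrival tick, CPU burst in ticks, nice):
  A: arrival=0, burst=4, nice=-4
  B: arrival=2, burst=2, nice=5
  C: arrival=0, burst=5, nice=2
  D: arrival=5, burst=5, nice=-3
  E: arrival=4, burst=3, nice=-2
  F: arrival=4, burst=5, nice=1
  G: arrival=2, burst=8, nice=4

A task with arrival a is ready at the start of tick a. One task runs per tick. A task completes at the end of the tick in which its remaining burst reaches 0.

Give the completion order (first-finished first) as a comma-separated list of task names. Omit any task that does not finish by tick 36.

t=0: ready={A,C} → run A
t=1: ready={A,C} → run A
t=2: ready={A,B,C,G} → run A
t=3: ready={A,B,C,G} → run A
t=4: ready={B,C,E,F,G} → run E
t=5: ready={B,C,D,E,F,G} → run D
t=6: ready={B,C,D,E,F,G} → run D
t=7: ready={B,C,D,E,F,G} → run D
t=8: ready={B,C,D,E,F,G} → run D
t=9: ready={B,C,D,E,F,G} → run D
t=10: ready={B,C,E,F,G} → run E
t=11: ready={B,C,E,F,G} → run E
t=12: ready={B,C,F,G} → run F
t=13: ready={B,C,F,G} → run F
t=14: ready={B,C,F,G} → run F
t=15: ready={B,C,F,G} → run F
t=16: ready={B,C,F,G} → run F
t=17: ready={B,C,G} → run C
t=18: ready={B,C,G} → run C
t=19: ready={B,C,G} → run C
t=20: ready={B,C,G} → run C
t=21: ready={B,C,G} → run C
t=22: ready={B,G} → run G
t=23: ready={B,G} → run G
t=24: ready={B,G} → run G
t=25: ready={B,G} → run G
t=26: ready={B,G} → run G
t=27: ready={B,G} → run G
t=28: ready={B,G} → run G
t=29: ready={B,G} → run G
t=30: ready={B} → run B
t=31: ready={B} → run B
t=32: (idle)
t=33: (idle)
t=34: (idle)
t=35: (idle)
t=36: (idle)

completion order = A, D, E, F, C, G, B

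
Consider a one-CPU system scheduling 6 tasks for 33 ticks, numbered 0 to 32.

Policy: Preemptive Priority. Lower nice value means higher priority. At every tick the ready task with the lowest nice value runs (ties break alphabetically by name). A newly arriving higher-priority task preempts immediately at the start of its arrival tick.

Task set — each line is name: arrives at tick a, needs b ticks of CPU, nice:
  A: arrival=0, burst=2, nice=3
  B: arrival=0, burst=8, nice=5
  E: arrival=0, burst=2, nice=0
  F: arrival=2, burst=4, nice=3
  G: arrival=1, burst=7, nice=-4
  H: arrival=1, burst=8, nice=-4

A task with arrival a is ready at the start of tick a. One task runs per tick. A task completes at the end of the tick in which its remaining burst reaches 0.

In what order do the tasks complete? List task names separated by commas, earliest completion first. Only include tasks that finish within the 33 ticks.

completion order = G, H, E, A, F, B

t=0: ready={A,B,E} → run E
t=1: ready={A,B,E,G,H} → run G
t=2: ready={A,B,E,F,G,H} → run G
t=3: ready={A,B,E,F,G,H} → run G
t=4: ready={A,B,E,F,G,H} → run G
t=5: ready={A,B,E,F,G,H} → run G
t=6: ready={A,B,E,F,G,H} → run G
t=7: ready={A,B,E,F,G,H} → run G
t=8: ready={A,B,E,F,H} → run H
t=9: ready={A,B,E,F,H} → run H
t=10: ready={A,B,E,F,H} → run H
t=11: ready={A,B,E,F,H} → run H
t=12: ready={A,B,E,F,H} → run H
t=13: ready={A,B,E,F,H} → run H
t=14: ready={A,B,E,F,H} → run H
t=15: ready={A,B,E,F,H} → run H
t=16: ready={A,B,E,F} → run E
t=17: ready={A,B,F} → run A
t=18: ready={A,B,F} → run A
t=19: ready={B,F} → run F
t=20: ready={B,F} → run F
t=21: ready={B,F} → run F
t=22: ready={B,F} → run F
t=23: ready={B} → run B
t=24: ready={B} → run B
t=25: ready={B} → run B
t=26: ready={B} → run B
t=27: ready={B} → run B
t=28: ready={B} → run B
t=29: ready={B} → run B
t=30: ready={B} → run B
t=31: (idle)
t=32: (idle)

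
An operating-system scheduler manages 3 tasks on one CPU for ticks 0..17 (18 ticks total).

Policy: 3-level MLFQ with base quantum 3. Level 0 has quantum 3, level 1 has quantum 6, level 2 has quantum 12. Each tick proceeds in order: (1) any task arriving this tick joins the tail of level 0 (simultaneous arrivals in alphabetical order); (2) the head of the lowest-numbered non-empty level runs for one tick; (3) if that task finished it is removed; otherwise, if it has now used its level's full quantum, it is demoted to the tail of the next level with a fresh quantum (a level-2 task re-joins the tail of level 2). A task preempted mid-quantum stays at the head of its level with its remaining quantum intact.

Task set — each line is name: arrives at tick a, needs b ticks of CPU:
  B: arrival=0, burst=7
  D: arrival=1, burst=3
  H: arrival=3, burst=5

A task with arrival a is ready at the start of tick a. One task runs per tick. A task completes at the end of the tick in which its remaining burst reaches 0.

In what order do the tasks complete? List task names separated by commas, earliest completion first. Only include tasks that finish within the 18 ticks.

completion order = D, B, H

t=0: L0/L1/L2 = B/-/- → run B
t=1: L0/L1/L2 = BD/-/- → run B
t=2: L0/L1/L2 = BD/-/- → run B
t=3: L0/L1/L2 = DH/B/- → run D
t=4: L0/L1/L2 = DH/B/- → run D
t=5: L0/L1/L2 = DH/B/- → run D
t=6: L0/L1/L2 = H/B/- → run H
t=7: L0/L1/L2 = H/B/- → run H
t=8: L0/L1/L2 = H/B/- → run H
t=9: L0/L1/L2 = -/BH/- → run B
t=10: L0/L1/L2 = -/BH/- → run B
t=11: L0/L1/L2 = -/BH/- → run B
t=12: L0/L1/L2 = -/BH/- → run B
t=13: L0/L1/L2 = -/H/- → run H
t=14: L0/L1/L2 = -/H/- → run H
t=15: (idle)
t=16: (idle)
t=17: (idle)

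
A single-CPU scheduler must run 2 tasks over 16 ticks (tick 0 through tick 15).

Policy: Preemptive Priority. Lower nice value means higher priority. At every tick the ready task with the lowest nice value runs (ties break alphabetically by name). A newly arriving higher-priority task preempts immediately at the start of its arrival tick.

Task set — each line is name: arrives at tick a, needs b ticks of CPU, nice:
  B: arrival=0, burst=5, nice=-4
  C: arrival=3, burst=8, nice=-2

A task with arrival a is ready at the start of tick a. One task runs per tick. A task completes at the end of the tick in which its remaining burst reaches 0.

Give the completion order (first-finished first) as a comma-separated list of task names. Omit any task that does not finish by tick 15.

t=0: ready={B} → run B
t=1: ready={B} → run B
t=2: ready={B} → run B
t=3: ready={B,C} → run B
t=4: ready={B,C} → run B
t=5: ready={C} → run C
t=6: ready={C} → run C
t=7: ready={C} → run C
t=8: ready={C} → run C
t=9: ready={C} → run C
t=10: ready={C} → run C
t=11: ready={C} → run C
t=12: ready={C} → run C
t=13: (idle)
t=14: (idle)
t=15: (idle)

completion order = B, C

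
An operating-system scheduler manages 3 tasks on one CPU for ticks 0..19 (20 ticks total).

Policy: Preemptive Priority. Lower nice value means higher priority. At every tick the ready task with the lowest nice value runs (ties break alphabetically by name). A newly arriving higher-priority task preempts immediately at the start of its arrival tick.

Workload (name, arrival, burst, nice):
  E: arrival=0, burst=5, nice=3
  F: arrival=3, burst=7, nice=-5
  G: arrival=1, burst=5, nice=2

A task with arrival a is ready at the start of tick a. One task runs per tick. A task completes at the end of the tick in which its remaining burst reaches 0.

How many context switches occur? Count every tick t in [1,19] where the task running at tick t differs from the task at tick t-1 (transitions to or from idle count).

t=0: ready={E} → run E
t=1: ready={E,G} → run G
t=2: ready={E,G} → run G
t=3: ready={E,F,G} → run F
t=4: ready={E,F,G} → run F
t=5: ready={E,F,G} → run F
t=6: ready={E,F,G} → run F
t=7: ready={E,F,G} → run F
t=8: ready={E,F,G} → run F
t=9: ready={E,F,G} → run F
t=10: ready={E,G} → run G
t=11: ready={E,G} → run G
t=12: ready={E,G} → run G
t=13: ready={E} → run E
t=14: ready={E} → run E
t=15: ready={E} → run E
t=16: ready={E} → run E
t=17: (idle)
t=18: (idle)
t=19: (idle)

context switches = 5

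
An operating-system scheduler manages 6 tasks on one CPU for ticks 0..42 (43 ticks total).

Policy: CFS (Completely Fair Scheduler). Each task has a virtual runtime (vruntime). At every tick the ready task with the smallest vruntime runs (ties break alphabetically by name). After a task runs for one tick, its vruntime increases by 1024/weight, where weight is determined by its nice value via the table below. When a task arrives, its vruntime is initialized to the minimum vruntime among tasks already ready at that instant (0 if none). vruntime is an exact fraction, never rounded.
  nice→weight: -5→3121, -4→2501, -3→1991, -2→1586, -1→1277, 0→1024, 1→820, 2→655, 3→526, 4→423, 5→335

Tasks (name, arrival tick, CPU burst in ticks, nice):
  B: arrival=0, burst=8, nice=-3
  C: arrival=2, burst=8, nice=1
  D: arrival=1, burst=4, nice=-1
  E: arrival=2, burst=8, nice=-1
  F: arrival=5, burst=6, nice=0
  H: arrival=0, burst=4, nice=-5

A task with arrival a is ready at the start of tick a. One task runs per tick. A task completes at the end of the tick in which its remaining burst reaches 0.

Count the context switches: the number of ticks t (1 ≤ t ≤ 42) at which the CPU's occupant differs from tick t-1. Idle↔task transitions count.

t=0: vr[B=0 H=0] → run B
t=1: vr[B=1024/1991 D=0 H=0] → run D
t=2: vr[B=1024/1991 C=0 D=1024/1277 E=0 H=0] → run C
t=3: vr[B=1024/1991 C=256/205 D=1024/1277 E=0 H=0] → run E
t=4: vr[B=1024/1991 C=256/205 D=1024/1277 E=1024/1277 H=0] → run H
t=5: vr[B=1024/1991 C=256/205 D=1024/1277 E=1024/1277 F=1024/3121 H=1024/3121] → run F
t=6: vr[B=1024/1991 C=256/205 D=1024/1277 E=1024/1277 F=4145/3121 H=1024/3121] → run H
t=7: vr[B=1024/1991 C=256/205 D=1024/1277 E=1024/1277 F=4145/3121 H=2048/3121] → run B
t=8: vr[B=2048/1991 C=256/205 D=1024/1277 E=1024/1277 F=4145/3121 H=2048/3121] → run H
t=9: vr[B=2048/1991 C=256/205 D=1024/1277 E=1024/1277 F=4145/3121 H=3072/3121] → run D
t=10: vr[B=2048/1991 C=256/205 D=2048/1277 E=1024/1277 F=4145/3121 H=3072/3121] → run E
t=11: vr[B=2048/1991 C=256/205 D=2048/1277 E=2048/1277 F=4145/3121 H=3072/3121] → run H
t=12: vr[B=2048/1991 C=256/205 D=2048/1277 E=2048/1277 F=4145/3121] → run B
t=13: vr[B=3072/1991 C=256/205 D=2048/1277 E=2048/1277 F=4145/3121] → run C
t=14: vr[B=3072/1991 C=512/205 D=2048/1277 E=2048/1277 F=4145/3121] → run F
t=15: vr[B=3072/1991 C=512/205 D=2048/1277 E=2048/1277 F=7266/3121] → run B
t=16: vr[B=4096/1991 C=512/205 D=2048/1277 E=2048/1277 F=7266/3121] → run D
t=17: vr[B=4096/1991 C=512/205 D=3072/1277 E=2048/1277 F=7266/3121] → run E
t=18: vr[B=4096/1991 C=512/205 D=3072/1277 E=3072/1277 F=7266/3121] → run B
t=19: vr[B=5120/1991 C=512/205 D=3072/1277 E=3072/1277 F=7266/3121] → run F
t=20: vr[B=5120/1991 C=512/205 D=3072/1277 E=3072/1277 F=10387/3121] → run D
t=21: vr[B=5120/1991 C=512/205 E=3072/1277 F=10387/3121] → run E
t=22: vr[B=5120/1991 C=512/205 E=4096/1277 F=10387/3121] → run C
t=23: vr[B=5120/1991 C=768/205 E=4096/1277 F=10387/3121] → run B
t=24: vr[B=6144/1991 C=768/205 E=4096/1277 F=10387/3121] → run B
t=25: vr[B=7168/1991 C=768/205 E=4096/1277 F=10387/3121] → run E
t=26: vr[B=7168/1991 C=768/205 E=5120/1277 F=10387/3121] → run F
t=27: vr[B=7168/1991 C=768/205 E=5120/1277 F=13508/3121] → run B
t=28: vr[C=768/205 E=5120/1277 F=13508/3121] → run C
t=29: vr[C=1024/205 E=5120/1277 F=13508/3121] → run E
t=30: vr[C=1024/205 E=6144/1277 F=13508/3121] → run F
t=31: vr[C=1024/205 E=6144/1277 F=16629/3121] → run E
t=32: vr[C=1024/205 E=7168/1277 F=16629/3121] → run C
t=33: vr[C=256/41 E=7168/1277 F=16629/3121] → run F
t=34: vr[C=256/41 E=7168/1277] → run E
t=35: vr[C=256/41] → run C
t=36: vr[C=1536/205] → run C
t=37: vr[C=1792/205] → run C
t=38: (idle)
t=39: (idle)
t=40: (idle)
t=41: (idle)
t=42: (idle)

context switches = 35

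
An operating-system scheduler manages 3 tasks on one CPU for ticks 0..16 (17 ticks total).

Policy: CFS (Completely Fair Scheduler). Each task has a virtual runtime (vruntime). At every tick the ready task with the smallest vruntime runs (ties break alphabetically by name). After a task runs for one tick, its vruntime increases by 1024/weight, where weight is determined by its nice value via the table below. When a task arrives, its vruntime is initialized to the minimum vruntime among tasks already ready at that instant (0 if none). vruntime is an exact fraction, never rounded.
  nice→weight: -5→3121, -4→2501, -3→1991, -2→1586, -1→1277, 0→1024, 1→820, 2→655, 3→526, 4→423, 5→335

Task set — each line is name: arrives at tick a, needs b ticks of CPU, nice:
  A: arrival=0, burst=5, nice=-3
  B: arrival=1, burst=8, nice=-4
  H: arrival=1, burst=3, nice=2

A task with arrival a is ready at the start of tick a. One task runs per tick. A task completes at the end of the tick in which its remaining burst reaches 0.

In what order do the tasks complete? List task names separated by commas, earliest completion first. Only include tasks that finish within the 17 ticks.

completion order = A, B, H

t=0: vr[A=0] → run A
t=1: vr[A=1024/1991 B=1024/1991 H=1024/1991] → run A
t=2: vr[A=2048/1991 B=1024/1991 H=1024/1991] → run B
t=3: vr[A=2048/1991 B=4599808/4979491 H=1024/1991] → run H
t=4: vr[A=2048/1991 B=4599808/4979491 H=2709504/1304105] → run B
t=5: vr[A=2048/1991 B=6638592/4979491 H=2709504/1304105] → run A
t=6: vr[A=3072/1991 B=6638592/4979491 H=2709504/1304105] → run B
t=7: vr[A=3072/1991 B=8677376/4979491 H=2709504/1304105] → run A
t=8: vr[A=4096/1991 B=8677376/4979491 H=2709504/1304105] → run B
t=9: vr[A=4096/1991 B=10716160/4979491 H=2709504/1304105] → run A
t=10: vr[B=10716160/4979491 H=2709504/1304105] → run H
t=11: vr[B=10716160/4979491 H=4748288/1304105] → run B
t=12: vr[B=12754944/4979491 H=4748288/1304105] → run B
t=13: vr[B=14793728/4979491 H=4748288/1304105] → run B
t=14: vr[B=16832512/4979491 H=4748288/1304105] → run B
t=15: vr[H=4748288/1304105] → run H
t=16: (idle)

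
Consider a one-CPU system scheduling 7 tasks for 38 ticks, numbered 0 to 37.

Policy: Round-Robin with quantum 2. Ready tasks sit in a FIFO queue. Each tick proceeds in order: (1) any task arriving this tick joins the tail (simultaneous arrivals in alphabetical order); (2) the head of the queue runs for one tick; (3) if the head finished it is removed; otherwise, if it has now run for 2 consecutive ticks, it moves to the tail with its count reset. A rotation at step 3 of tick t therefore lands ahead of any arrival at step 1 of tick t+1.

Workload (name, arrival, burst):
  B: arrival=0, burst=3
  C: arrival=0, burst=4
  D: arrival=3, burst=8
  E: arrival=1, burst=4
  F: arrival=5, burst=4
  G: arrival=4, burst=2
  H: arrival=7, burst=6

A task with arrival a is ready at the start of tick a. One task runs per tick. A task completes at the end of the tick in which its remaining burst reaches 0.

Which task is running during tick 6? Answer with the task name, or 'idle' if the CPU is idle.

t=0: queue=[B,C] q_used=0 → run B
t=1: queue=[B,C,E] q_used=1 → run B
t=2: queue=[C,E,B] q_used=0 → run C
t=3: queue=[C,E,B,D] q_used=1 → run C
t=4: queue=[E,B,D,C,G] q_used=0 → run E
t=5: queue=[E,B,D,C,G,F] q_used=1 → run E
t=6: queue=[B,D,C,G,F,E] q_used=0 → run B
t=7: queue=[D,C,G,F,E,H] q_used=0 → run D
t=8: queue=[D,C,G,F,E,H] q_used=1 → run D
t=9: queue=[C,G,F,E,H,D] q_used=0 → run C
t=10: queue=[C,G,F,E,H,D] q_used=1 → run C
t=11: queue=[G,F,E,H,D] q_used=0 → run G
t=12: queue=[G,F,E,H,D] q_used=1 → run G
t=13: queue=[F,E,H,D] q_used=0 → run F
t=14: queue=[F,E,H,D] q_used=1 → run F
t=15: queue=[E,H,D,F] q_used=0 → run E
t=16: queue=[E,H,D,F] q_used=1 → run E
t=17: queue=[H,D,F] q_used=0 → run H
t=18: queue=[H,D,F] q_used=1 → run H
t=19: queue=[D,F,H] q_used=0 → run D
t=20: queue=[D,F,H] q_used=1 → run D
t=21: queue=[F,H,D] q_used=0 → run F
t=22: queue=[F,H,D] q_used=1 → run F
t=23: queue=[H,D] q_used=0 → run H
t=24: queue=[H,D] q_used=1 → run H
t=25: queue=[D,H] q_used=0 → run D
t=26: queue=[D,H] q_used=1 → run D
t=27: queue=[H,D] q_used=0 → run H
t=28: queue=[H,D] q_used=1 → run H
t=29: queue=[D] q_used=0 → run D
t=30: queue=[D] q_used=1 → run D
t=31: (idle)
t=32: (idle)
t=33: (idle)
t=34: (idle)
t=35: (idle)
t=36: (idle)
t=37: (idle)

running at tick 6 = B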